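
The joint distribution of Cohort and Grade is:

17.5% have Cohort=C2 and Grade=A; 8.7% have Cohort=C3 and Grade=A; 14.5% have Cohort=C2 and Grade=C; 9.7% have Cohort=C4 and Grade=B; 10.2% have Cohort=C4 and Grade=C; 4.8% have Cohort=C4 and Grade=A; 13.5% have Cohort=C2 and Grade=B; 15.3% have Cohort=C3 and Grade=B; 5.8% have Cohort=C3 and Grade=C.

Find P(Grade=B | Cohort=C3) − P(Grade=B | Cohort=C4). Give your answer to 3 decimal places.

P(Cohort=C3) = 0.087 + 0.153 + 0.058 = 0.298; P(Grade=B | Cohort=C3) = 0.153/0.298 = 0.5134.
P(Cohort=C4) = 0.048 + 0.097 + 0.102 = 0.247; P(Grade=B | Cohort=C4) = 0.097/0.247 = 0.3927.
Difference = 0.121.

0.121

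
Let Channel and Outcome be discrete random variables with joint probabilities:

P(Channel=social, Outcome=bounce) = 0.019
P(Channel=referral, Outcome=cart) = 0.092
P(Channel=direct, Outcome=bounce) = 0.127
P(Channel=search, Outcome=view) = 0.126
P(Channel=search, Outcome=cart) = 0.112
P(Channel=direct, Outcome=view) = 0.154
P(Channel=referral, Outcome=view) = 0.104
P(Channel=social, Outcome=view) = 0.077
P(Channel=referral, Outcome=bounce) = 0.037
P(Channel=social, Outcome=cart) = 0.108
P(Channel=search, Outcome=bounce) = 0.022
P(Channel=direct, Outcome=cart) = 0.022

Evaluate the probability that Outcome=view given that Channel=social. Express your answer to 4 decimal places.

P(Channel=social) = 0.019 + 0.077 + 0.108 = 0.204.
P(Outcome=view | Channel=social) = 0.077/0.204 = 0.3775.

0.3775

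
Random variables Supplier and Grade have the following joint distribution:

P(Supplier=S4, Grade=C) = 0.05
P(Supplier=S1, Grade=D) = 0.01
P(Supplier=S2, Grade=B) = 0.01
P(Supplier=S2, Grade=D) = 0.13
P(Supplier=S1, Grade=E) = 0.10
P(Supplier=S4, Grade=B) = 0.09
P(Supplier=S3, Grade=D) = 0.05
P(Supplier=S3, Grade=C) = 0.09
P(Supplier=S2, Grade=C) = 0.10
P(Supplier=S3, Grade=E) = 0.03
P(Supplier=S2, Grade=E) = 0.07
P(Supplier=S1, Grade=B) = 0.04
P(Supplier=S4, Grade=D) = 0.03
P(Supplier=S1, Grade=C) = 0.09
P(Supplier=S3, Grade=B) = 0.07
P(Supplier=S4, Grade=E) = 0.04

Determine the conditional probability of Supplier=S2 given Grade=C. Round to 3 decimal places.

0.303

P(Grade=C) = 0.09 + 0.10 + 0.09 + 0.05 = 0.33.
P(Supplier=S2 | Grade=C) = 0.10/0.33 = 0.303.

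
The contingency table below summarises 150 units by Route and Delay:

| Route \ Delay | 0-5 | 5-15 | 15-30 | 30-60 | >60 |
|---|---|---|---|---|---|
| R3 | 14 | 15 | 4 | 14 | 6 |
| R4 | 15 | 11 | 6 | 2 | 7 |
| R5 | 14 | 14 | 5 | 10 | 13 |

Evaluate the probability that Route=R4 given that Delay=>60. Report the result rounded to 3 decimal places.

Total with Delay=>60: 6 + 7 + 13 = 26.
P(Route=R4 | Delay=>60) = 7/26 = 0.269.

0.269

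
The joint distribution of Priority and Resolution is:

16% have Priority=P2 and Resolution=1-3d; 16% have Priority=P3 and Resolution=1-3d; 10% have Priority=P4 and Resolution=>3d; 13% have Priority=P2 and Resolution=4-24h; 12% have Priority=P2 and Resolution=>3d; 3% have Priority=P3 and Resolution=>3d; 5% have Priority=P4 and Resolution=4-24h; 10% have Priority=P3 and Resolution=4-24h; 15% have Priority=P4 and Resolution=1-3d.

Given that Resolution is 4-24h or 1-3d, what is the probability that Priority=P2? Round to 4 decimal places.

0.3867

P(Resolution=4-24h) = 0.13 + 0.10 + 0.05 = 0.28.
P(Resolution=1-3d) = 0.16 + 0.16 + 0.15 = 0.47.
P(Resolution ∈ {4-24h, 1-3d}) = 0.28 + 0.47 = 0.75; P(Priority=P2, Resolution ∈ {4-24h, 1-3d}) = 0.13 + 0.16 = 0.29.
P(Priority=P2 | Resolution ∈ {4-24h, 1-3d}) = 0.29/0.75 = 0.3867.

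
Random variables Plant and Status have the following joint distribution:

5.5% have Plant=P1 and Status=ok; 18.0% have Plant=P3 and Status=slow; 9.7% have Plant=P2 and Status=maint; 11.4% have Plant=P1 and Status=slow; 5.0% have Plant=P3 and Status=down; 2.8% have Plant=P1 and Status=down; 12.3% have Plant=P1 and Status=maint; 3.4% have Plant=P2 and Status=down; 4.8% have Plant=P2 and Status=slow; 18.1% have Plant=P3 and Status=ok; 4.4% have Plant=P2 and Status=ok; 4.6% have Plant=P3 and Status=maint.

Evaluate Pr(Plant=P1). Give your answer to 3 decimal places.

0.320

P(Plant=P1) = 0.055 + 0.114 + 0.028 + 0.123 = 0.320.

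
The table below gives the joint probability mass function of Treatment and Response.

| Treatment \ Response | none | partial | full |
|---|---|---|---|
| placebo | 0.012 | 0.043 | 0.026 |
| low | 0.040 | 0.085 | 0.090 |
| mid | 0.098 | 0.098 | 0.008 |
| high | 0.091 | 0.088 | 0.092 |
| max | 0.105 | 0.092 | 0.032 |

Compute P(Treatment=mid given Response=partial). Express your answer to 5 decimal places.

0.24138

P(Response=partial) = 0.043 + 0.085 + 0.098 + 0.088 + 0.092 = 0.406.
P(Treatment=mid | Response=partial) = 0.098/0.406 = 0.24138.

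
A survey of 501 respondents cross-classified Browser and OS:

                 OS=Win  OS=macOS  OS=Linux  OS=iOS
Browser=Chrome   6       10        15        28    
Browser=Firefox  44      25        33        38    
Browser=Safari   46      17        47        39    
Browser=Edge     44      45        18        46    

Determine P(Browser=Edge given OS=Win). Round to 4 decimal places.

Total with OS=Win: 6 + 44 + 46 + 44 = 140.
P(Browser=Edge | OS=Win) = 44/140 = 0.3143.

0.3143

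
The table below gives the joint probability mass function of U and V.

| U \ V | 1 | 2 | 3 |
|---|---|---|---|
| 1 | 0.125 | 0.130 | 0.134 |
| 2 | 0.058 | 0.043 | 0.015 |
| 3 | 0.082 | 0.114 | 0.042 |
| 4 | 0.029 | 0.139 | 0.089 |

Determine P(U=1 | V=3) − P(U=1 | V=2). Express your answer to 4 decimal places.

P(V=3) = 0.134 + 0.015 + 0.042 + 0.089 = 0.280; P(U=1 | V=3) = 0.134/0.280 = 0.47857.
P(V=2) = 0.130 + 0.043 + 0.114 + 0.139 = 0.426; P(U=1 | V=2) = 0.130/0.426 = 0.30516.
Difference = 0.1734.

0.1734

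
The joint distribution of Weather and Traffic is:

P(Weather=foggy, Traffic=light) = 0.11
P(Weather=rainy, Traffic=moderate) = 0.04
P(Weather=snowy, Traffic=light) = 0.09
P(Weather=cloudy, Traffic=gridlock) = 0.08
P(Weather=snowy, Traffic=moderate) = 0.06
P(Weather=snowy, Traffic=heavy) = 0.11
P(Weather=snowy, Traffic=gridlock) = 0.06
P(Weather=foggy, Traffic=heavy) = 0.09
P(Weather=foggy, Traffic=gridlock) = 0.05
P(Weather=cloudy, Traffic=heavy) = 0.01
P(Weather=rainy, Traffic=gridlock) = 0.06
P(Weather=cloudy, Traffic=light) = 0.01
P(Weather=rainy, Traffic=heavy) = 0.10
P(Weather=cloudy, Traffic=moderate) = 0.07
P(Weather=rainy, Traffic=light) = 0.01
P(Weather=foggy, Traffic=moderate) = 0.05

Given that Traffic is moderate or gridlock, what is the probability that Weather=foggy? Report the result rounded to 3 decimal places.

P(Traffic=moderate) = 0.07 + 0.04 + 0.06 + 0.05 = 0.22.
P(Traffic=gridlock) = 0.08 + 0.06 + 0.06 + 0.05 = 0.25.
P(Traffic ∈ {moderate, gridlock}) = 0.22 + 0.25 = 0.47; P(Weather=foggy, Traffic ∈ {moderate, gridlock}) = 0.05 + 0.05 = 0.10.
P(Weather=foggy | Traffic ∈ {moderate, gridlock}) = 0.10/0.47 = 0.213.

0.213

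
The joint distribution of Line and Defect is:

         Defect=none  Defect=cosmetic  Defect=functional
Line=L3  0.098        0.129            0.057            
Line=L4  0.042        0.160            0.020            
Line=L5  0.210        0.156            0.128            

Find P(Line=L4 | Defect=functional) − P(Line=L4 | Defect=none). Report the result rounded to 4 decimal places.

-0.0224

P(Defect=functional) = 0.057 + 0.020 + 0.128 = 0.205; P(Line=L4 | Defect=functional) = 0.020/0.205 = 0.09756.
P(Defect=none) = 0.098 + 0.042 + 0.210 = 0.350; P(Line=L4 | Defect=none) = 0.042/0.350 = 0.12000.
Difference = -0.0224.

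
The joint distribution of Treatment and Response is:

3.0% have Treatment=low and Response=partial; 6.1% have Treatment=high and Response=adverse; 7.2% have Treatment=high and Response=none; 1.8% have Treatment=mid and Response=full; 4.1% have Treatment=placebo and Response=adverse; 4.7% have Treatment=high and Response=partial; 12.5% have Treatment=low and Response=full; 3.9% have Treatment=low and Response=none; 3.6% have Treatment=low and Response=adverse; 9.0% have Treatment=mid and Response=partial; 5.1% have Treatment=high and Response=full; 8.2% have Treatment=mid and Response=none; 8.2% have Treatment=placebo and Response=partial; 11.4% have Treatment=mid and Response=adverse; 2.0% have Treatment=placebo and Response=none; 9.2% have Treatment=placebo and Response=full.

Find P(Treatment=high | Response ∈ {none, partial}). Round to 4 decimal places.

P(Response=none) = 0.020 + 0.039 + 0.082 + 0.072 = 0.213.
P(Response=partial) = 0.082 + 0.030 + 0.090 + 0.047 = 0.249.
P(Response ∈ {none, partial}) = 0.213 + 0.249 = 0.462; P(Treatment=high, Response ∈ {none, partial}) = 0.072 + 0.047 = 0.119.
P(Treatment=high | Response ∈ {none, partial}) = 0.119/0.462 = 0.2576.

0.2576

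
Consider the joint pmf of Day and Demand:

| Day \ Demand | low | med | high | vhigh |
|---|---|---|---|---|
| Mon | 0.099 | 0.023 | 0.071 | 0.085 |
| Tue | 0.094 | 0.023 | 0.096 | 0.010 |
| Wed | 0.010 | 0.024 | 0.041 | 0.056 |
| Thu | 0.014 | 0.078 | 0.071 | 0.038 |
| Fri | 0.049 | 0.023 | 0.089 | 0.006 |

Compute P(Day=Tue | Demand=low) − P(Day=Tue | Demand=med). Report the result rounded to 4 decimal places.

P(Demand=low) = 0.099 + 0.094 + 0.010 + 0.014 + 0.049 = 0.266; P(Day=Tue | Demand=low) = 0.094/0.266 = 0.35338.
P(Demand=med) = 0.023 + 0.023 + 0.024 + 0.078 + 0.023 = 0.171; P(Day=Tue | Demand=med) = 0.023/0.171 = 0.13450.
Difference = 0.2189.

0.2189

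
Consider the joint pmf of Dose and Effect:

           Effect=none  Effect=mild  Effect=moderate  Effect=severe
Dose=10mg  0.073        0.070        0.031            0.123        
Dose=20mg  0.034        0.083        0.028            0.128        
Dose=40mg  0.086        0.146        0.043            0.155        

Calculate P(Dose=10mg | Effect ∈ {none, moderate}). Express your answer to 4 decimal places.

P(Effect=none) = 0.073 + 0.034 + 0.086 = 0.193.
P(Effect=moderate) = 0.031 + 0.028 + 0.043 = 0.102.
P(Effect ∈ {none, moderate}) = 0.193 + 0.102 = 0.295; P(Dose=10mg, Effect ∈ {none, moderate}) = 0.073 + 0.031 = 0.104.
P(Dose=10mg | Effect ∈ {none, moderate}) = 0.104/0.295 = 0.3525.

0.3525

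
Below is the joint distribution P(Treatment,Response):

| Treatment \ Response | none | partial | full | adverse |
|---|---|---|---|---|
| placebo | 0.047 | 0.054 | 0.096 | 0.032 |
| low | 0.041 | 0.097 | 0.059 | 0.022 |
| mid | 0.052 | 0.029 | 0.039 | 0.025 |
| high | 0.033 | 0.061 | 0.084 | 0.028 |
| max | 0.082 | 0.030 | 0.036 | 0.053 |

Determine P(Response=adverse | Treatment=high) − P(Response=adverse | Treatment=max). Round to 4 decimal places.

P(Treatment=high) = 0.033 + 0.061 + 0.084 + 0.028 = 0.206; P(Response=adverse | Treatment=high) = 0.028/0.206 = 0.13592.
P(Treatment=max) = 0.082 + 0.030 + 0.036 + 0.053 = 0.201; P(Response=adverse | Treatment=max) = 0.053/0.201 = 0.26368.
Difference = -0.1278.

-0.1278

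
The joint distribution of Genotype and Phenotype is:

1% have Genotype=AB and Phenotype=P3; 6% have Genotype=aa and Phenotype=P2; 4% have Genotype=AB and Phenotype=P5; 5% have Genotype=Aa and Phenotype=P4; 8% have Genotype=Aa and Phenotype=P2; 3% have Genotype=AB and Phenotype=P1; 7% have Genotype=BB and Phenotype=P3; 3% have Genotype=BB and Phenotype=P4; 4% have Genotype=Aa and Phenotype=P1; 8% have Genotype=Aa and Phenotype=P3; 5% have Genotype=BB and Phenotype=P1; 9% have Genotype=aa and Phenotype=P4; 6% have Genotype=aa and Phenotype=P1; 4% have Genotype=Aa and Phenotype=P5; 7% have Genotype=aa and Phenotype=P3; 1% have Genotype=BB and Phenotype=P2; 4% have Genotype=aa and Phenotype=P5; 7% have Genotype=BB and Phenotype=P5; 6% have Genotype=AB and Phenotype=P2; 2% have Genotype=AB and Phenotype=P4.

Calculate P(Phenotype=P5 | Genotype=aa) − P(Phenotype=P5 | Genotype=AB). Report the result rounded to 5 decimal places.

P(Genotype=aa) = 0.06 + 0.06 + 0.07 + 0.09 + 0.04 = 0.32; P(Phenotype=P5 | Genotype=aa) = 0.04/0.32 = 0.125000.
P(Genotype=AB) = 0.03 + 0.06 + 0.01 + 0.02 + 0.04 = 0.16; P(Phenotype=P5 | Genotype=AB) = 0.04/0.16 = 0.250000.
Difference = -0.12500.

-0.12500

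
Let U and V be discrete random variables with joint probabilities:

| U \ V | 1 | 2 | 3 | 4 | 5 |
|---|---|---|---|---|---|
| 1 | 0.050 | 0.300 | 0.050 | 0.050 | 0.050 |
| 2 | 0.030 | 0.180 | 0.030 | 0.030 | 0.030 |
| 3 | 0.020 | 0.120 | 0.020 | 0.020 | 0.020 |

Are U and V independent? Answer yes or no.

Every cell satisfies P(U,V) = P(U)·P(V). For instance P(U=1) = 0.500, P(V=2) = 0.600, and 0.500×0.600 = 0.300 matches the joint entry. So U and V are independent.

yes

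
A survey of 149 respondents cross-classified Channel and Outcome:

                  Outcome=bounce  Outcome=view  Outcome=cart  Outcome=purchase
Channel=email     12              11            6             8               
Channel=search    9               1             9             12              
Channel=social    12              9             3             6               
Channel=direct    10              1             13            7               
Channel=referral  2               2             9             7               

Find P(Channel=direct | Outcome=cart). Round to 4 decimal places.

Total with Outcome=cart: 6 + 9 + 3 + 13 + 9 = 40.
P(Channel=direct | Outcome=cart) = 13/40 = 0.3250.

0.3250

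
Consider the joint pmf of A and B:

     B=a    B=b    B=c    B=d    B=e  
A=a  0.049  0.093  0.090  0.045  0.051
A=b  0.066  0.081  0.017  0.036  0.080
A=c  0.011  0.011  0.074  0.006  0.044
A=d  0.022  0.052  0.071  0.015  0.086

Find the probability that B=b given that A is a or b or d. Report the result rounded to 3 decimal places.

0.265

P(A=a) = 0.049 + 0.093 + 0.090 + 0.045 + 0.051 = 0.328.
P(A=b) = 0.066 + 0.081 + 0.017 + 0.036 + 0.080 = 0.280.
P(A=d) = 0.022 + 0.052 + 0.071 + 0.015 + 0.086 = 0.246.
P(A ∈ {a, b, d}) = 0.328 + 0.280 + 0.246 = 0.854; P(B=b, A ∈ {a, b, d}) = 0.093 + 0.081 + 0.052 = 0.226.
P(B=b | A ∈ {a, b, d}) = 0.226/0.854 = 0.265.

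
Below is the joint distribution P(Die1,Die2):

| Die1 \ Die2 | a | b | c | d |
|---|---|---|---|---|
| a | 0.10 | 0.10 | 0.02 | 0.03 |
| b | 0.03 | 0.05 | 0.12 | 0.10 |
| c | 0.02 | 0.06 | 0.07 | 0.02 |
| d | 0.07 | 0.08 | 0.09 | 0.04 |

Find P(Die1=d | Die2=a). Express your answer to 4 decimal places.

P(Die2=a) = 0.10 + 0.03 + 0.02 + 0.07 = 0.22.
P(Die1=d | Die2=a) = 0.07/0.22 = 0.3182.

0.3182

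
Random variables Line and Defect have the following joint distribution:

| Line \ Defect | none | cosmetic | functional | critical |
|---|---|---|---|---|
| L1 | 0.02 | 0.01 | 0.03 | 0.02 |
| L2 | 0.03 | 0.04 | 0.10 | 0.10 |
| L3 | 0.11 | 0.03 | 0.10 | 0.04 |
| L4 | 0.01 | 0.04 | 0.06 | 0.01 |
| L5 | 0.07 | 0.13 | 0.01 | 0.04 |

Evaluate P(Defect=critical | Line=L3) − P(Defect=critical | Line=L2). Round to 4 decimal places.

-0.2275

P(Line=L3) = 0.11 + 0.03 + 0.10 + 0.04 = 0.28; P(Defect=critical | Line=L3) = 0.04/0.28 = 0.14286.
P(Line=L2) = 0.03 + 0.04 + 0.10 + 0.10 = 0.27; P(Defect=critical | Line=L2) = 0.10/0.27 = 0.37037.
Difference = -0.2275.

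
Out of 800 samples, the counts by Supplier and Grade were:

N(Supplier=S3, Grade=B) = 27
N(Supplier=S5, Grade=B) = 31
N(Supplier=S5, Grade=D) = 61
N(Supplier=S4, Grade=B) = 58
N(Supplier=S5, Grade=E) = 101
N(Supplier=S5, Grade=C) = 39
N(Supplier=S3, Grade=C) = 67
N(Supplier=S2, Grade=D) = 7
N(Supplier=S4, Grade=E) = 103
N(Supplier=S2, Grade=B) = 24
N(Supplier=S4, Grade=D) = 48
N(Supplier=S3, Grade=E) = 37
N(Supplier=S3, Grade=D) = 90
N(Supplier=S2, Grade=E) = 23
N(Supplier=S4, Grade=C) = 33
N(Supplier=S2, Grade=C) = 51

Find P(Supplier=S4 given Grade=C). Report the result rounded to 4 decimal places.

Total with Grade=C: 51 + 67 + 33 + 39 = 190.
P(Supplier=S4 | Grade=C) = 33/190 = 0.1737.

0.1737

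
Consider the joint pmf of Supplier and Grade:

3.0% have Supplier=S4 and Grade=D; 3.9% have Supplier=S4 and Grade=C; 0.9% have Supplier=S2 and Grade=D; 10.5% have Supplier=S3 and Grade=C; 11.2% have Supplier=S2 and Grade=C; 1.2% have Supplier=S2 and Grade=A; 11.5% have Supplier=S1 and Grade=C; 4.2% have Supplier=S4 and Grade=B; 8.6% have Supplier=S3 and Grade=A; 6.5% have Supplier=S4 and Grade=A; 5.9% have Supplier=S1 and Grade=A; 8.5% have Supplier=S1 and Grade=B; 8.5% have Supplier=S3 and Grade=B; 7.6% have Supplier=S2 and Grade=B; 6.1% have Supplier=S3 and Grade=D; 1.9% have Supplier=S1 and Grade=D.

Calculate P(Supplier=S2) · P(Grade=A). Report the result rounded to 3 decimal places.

0.046

P(Supplier=S2) = 0.012 + 0.076 + 0.112 + 0.009 = 0.209.
P(Grade=A) = 0.059 + 0.012 + 0.086 + 0.065 = 0.222.
Product: 0.209 × 0.222 = 0.046.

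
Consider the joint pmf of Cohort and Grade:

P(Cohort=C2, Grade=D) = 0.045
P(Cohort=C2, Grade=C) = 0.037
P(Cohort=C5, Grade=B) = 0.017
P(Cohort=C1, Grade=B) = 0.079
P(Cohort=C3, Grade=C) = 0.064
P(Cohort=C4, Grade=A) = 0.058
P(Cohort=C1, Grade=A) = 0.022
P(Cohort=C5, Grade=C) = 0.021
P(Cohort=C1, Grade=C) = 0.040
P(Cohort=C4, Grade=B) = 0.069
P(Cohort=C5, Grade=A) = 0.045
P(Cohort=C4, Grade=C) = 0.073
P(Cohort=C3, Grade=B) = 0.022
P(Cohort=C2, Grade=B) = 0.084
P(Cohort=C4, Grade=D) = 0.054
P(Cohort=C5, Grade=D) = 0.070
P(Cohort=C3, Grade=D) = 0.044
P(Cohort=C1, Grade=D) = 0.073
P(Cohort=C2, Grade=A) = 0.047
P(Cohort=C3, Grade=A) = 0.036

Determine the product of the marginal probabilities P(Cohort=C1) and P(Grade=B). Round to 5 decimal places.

P(Cohort=C1) = 0.022 + 0.079 + 0.040 + 0.073 = 0.214.
P(Grade=B) = 0.079 + 0.084 + 0.022 + 0.069 + 0.017 = 0.271.
Product: 0.214 × 0.271 = 0.05799.

0.05799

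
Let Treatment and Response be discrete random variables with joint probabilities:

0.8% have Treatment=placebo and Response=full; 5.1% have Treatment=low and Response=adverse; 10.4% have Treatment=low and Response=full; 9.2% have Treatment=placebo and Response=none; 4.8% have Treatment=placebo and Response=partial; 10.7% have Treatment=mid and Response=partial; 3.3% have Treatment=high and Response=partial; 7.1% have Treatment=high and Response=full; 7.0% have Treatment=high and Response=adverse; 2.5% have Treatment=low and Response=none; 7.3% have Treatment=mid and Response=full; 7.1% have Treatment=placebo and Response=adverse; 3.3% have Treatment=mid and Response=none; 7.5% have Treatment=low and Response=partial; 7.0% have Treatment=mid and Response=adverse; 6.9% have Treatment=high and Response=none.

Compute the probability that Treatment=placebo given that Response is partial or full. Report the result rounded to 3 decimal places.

0.108

P(Response=partial) = 0.048 + 0.075 + 0.107 + 0.033 = 0.263.
P(Response=full) = 0.008 + 0.104 + 0.073 + 0.071 = 0.256.
P(Response ∈ {partial, full}) = 0.263 + 0.256 = 0.519; P(Treatment=placebo, Response ∈ {partial, full}) = 0.048 + 0.008 = 0.056.
P(Treatment=placebo | Response ∈ {partial, full}) = 0.056/0.519 = 0.108.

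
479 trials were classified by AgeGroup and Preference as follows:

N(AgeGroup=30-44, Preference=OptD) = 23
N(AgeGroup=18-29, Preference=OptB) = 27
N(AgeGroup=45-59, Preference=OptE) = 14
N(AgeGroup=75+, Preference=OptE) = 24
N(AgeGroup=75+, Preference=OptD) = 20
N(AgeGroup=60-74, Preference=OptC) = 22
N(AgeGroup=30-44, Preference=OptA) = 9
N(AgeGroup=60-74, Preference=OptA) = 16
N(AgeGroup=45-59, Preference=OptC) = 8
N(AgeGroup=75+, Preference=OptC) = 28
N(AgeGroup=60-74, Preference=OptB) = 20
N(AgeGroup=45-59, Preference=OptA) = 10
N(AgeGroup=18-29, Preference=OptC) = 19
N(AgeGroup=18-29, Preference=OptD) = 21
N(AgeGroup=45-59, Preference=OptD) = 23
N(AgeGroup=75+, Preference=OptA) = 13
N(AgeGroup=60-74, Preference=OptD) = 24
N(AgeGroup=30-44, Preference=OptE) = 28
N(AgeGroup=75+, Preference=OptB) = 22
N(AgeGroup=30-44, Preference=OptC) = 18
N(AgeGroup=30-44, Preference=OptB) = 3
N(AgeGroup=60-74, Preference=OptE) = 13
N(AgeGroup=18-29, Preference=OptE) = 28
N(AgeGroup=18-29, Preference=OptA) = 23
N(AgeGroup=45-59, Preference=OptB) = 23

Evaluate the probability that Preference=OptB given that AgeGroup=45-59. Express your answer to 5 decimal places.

Total with AgeGroup=45-59: 10 + 23 + 8 + 23 + 14 = 78.
P(Preference=OptB | AgeGroup=45-59) = 23/78 = 0.29487.

0.29487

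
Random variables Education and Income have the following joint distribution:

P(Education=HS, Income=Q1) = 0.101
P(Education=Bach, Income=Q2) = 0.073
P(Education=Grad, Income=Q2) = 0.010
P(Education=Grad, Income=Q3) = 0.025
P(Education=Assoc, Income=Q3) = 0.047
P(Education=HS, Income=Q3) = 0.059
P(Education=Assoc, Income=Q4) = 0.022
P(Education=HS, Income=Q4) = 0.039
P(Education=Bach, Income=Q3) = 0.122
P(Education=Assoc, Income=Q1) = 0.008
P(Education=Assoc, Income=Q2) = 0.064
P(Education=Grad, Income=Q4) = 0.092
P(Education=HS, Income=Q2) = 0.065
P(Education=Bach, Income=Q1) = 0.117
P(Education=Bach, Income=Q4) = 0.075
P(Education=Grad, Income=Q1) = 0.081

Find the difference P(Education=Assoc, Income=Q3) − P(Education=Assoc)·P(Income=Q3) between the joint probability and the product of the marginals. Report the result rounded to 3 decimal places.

P(Education=Assoc) = 0.008 + 0.064 + 0.047 + 0.022 = 0.141.
P(Income=Q3) = 0.059 + 0.047 + 0.122 + 0.025 = 0.253.
P(Education=Assoc, Income=Q3) − P(Education=Assoc)P(Income=Q3) = 0.047 − 0.141×0.253 = 0.011.

0.011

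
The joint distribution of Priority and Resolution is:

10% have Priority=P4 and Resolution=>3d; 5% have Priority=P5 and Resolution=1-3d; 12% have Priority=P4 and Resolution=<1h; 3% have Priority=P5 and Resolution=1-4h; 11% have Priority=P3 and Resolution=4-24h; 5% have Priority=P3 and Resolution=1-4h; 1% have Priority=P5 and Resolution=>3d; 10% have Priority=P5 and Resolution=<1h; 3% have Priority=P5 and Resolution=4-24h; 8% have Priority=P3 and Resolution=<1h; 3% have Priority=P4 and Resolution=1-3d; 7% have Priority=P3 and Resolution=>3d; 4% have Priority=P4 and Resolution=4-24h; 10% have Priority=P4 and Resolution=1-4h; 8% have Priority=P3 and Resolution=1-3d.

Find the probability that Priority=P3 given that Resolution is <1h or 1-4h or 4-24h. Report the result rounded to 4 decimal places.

P(Resolution=<1h) = 0.08 + 0.12 + 0.10 = 0.30.
P(Resolution=1-4h) = 0.05 + 0.10 + 0.03 = 0.18.
P(Resolution=4-24h) = 0.11 + 0.04 + 0.03 = 0.18.
P(Resolution ∈ {<1h, 1-4h, 4-24h}) = 0.30 + 0.18 + 0.18 = 0.66; P(Priority=P3, Resolution ∈ {<1h, 1-4h, 4-24h}) = 0.08 + 0.05 + 0.11 = 0.24.
P(Priority=P3 | Resolution ∈ {<1h, 1-4h, 4-24h}) = 0.24/0.66 = 0.3636.

0.3636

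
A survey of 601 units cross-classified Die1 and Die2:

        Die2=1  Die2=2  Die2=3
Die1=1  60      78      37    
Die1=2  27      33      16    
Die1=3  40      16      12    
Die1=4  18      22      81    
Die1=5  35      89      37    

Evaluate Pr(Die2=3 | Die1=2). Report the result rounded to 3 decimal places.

0.211

Total with Die1=2: 27 + 33 + 16 = 76.
P(Die2=3 | Die1=2) = 16/76 = 0.211.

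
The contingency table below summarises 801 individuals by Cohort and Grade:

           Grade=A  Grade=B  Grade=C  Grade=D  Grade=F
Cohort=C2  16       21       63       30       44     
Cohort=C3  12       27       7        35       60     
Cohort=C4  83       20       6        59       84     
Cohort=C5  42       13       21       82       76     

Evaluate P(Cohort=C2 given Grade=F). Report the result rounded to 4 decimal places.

Total with Grade=F: 44 + 60 + 84 + 76 = 264.
P(Cohort=C2 | Grade=F) = 44/264 = 0.1667.

0.1667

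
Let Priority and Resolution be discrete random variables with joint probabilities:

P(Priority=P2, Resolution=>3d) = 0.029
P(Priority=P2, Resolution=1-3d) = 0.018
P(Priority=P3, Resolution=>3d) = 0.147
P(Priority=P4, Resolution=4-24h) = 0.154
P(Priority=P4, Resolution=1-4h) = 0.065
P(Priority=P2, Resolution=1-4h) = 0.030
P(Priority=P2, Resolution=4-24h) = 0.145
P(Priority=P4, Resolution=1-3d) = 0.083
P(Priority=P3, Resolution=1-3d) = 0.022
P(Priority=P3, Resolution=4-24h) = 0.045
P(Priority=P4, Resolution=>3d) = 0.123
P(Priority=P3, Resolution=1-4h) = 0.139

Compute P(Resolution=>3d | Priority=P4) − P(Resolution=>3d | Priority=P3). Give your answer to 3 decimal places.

-0.127

P(Priority=P4) = 0.065 + 0.154 + 0.083 + 0.123 = 0.425; P(Resolution=>3d | Priority=P4) = 0.123/0.425 = 0.2894.
P(Priority=P3) = 0.139 + 0.045 + 0.022 + 0.147 = 0.353; P(Resolution=>3d | Priority=P3) = 0.147/0.353 = 0.4164.
Difference = -0.127.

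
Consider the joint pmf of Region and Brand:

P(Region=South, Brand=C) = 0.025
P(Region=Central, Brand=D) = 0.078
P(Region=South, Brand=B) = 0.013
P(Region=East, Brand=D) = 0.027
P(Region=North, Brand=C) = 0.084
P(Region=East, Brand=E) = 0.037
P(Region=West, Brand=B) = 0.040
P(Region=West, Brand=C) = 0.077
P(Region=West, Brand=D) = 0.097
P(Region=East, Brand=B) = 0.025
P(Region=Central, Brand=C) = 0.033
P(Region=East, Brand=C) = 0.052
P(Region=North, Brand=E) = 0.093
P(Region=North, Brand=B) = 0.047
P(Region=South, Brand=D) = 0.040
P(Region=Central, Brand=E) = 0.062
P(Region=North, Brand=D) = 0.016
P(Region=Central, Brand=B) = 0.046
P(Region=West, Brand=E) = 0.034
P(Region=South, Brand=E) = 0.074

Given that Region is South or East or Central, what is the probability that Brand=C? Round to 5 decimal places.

0.21484

P(Region=South) = 0.013 + 0.025 + 0.040 + 0.074 = 0.152.
P(Region=East) = 0.025 + 0.052 + 0.027 + 0.037 = 0.141.
P(Region=Central) = 0.046 + 0.033 + 0.078 + 0.062 = 0.219.
P(Region ∈ {South, East, Central}) = 0.152 + 0.141 + 0.219 = 0.512; P(Brand=C, Region ∈ {South, East, Central}) = 0.025 + 0.052 + 0.033 = 0.110.
P(Brand=C | Region ∈ {South, East, Central}) = 0.110/0.512 = 0.21484.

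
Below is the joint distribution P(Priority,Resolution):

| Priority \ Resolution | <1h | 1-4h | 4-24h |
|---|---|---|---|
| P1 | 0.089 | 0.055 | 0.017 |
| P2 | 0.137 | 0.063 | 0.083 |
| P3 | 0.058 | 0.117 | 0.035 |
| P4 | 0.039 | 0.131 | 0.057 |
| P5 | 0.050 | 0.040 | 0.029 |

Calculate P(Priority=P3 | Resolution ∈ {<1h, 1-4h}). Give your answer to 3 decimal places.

P(Resolution=<1h) = 0.089 + 0.137 + 0.058 + 0.039 + 0.050 = 0.373.
P(Resolution=1-4h) = 0.055 + 0.063 + 0.117 + 0.131 + 0.040 = 0.406.
P(Resolution ∈ {<1h, 1-4h}) = 0.373 + 0.406 = 0.779; P(Priority=P3, Resolution ∈ {<1h, 1-4h}) = 0.058 + 0.117 = 0.175.
P(Priority=P3 | Resolution ∈ {<1h, 1-4h}) = 0.175/0.779 = 0.225.

0.225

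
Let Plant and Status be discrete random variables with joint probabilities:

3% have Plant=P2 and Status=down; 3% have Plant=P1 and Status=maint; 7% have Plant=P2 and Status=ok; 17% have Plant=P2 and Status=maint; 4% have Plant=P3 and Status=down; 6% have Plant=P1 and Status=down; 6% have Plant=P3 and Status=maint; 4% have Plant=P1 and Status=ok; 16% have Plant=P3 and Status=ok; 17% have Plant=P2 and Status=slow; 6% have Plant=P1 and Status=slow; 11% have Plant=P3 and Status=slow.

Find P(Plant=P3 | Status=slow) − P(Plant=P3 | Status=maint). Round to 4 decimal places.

P(Status=slow) = 0.06 + 0.17 + 0.11 = 0.34; P(Plant=P3 | Status=slow) = 0.11/0.34 = 0.32353.
P(Status=maint) = 0.03 + 0.17 + 0.06 = 0.26; P(Plant=P3 | Status=maint) = 0.06/0.26 = 0.23077.
Difference = 0.0928.

0.0928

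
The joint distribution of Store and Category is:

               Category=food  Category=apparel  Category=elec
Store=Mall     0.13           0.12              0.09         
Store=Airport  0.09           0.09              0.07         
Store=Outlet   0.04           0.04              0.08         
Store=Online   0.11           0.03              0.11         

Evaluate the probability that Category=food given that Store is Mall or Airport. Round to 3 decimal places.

0.373

P(Store=Mall) = 0.13 + 0.12 + 0.09 = 0.34.
P(Store=Airport) = 0.09 + 0.09 + 0.07 = 0.25.
P(Store ∈ {Mall, Airport}) = 0.34 + 0.25 = 0.59; P(Category=food, Store ∈ {Mall, Airport}) = 0.13 + 0.09 = 0.22.
P(Category=food | Store ∈ {Mall, Airport}) = 0.22/0.59 = 0.373.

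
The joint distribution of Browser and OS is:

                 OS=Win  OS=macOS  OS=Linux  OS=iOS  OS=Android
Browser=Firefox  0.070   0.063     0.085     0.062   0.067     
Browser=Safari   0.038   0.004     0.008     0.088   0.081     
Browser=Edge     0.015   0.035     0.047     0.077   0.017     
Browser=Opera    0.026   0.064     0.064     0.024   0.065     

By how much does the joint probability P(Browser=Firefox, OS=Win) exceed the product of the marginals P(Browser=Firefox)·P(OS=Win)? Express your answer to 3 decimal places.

0.018

P(Browser=Firefox) = 0.070 + 0.063 + 0.085 + 0.062 + 0.067 = 0.347.
P(OS=Win) = 0.070 + 0.038 + 0.015 + 0.026 = 0.149.
P(Browser=Firefox, OS=Win) − P(Browser=Firefox)P(OS=Win) = 0.070 − 0.347×0.149 = 0.018.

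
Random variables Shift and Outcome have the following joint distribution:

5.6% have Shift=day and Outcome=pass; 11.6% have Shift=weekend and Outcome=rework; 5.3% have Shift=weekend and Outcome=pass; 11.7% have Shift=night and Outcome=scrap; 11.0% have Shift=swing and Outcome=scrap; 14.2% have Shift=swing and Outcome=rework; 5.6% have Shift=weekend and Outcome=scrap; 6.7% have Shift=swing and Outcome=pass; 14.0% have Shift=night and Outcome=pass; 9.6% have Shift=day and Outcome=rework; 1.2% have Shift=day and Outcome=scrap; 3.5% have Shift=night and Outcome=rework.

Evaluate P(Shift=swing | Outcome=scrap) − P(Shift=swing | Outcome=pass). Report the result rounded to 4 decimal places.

P(Outcome=scrap) = 0.012 + 0.110 + 0.117 + 0.056 = 0.295; P(Shift=swing | Outcome=scrap) = 0.110/0.295 = 0.37288.
P(Outcome=pass) = 0.056 + 0.067 + 0.140 + 0.053 = 0.316; P(Shift=swing | Outcome=pass) = 0.067/0.316 = 0.21203.
Difference = 0.1609.

0.1609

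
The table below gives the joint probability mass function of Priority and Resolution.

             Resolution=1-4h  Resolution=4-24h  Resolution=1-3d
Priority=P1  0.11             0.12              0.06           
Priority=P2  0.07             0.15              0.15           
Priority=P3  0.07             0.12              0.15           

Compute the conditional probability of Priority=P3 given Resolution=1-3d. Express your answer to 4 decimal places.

P(Resolution=1-3d) = 0.06 + 0.15 + 0.15 = 0.36.
P(Priority=P3 | Resolution=1-3d) = 0.15/0.36 = 0.4167.

0.4167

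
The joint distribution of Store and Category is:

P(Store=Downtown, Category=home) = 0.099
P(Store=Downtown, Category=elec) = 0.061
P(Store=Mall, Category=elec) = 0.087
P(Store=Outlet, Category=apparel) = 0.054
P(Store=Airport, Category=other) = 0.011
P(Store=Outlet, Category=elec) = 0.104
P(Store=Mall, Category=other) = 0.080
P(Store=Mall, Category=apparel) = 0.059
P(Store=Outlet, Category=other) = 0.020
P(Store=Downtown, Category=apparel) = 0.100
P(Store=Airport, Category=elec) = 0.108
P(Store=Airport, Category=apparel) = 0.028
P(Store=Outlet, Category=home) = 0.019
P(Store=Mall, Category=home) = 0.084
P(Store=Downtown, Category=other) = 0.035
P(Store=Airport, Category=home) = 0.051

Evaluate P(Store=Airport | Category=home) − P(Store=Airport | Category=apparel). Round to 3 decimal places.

0.085

P(Category=home) = 0.099 + 0.084 + 0.051 + 0.019 = 0.253; P(Store=Airport | Category=home) = 0.051/0.253 = 0.2016.
P(Category=apparel) = 0.100 + 0.059 + 0.028 + 0.054 = 0.241; P(Store=Airport | Category=apparel) = 0.028/0.241 = 0.1162.
Difference = 0.085.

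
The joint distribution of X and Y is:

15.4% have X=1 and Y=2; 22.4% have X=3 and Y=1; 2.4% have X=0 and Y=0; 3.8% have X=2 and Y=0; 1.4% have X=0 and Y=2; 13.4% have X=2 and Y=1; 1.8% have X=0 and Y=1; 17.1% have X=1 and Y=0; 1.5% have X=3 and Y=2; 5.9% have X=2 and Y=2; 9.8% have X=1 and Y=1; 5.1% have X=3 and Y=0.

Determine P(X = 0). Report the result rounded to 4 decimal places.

0.0560

P(X=0) = 0.024 + 0.018 + 0.014 = 0.056.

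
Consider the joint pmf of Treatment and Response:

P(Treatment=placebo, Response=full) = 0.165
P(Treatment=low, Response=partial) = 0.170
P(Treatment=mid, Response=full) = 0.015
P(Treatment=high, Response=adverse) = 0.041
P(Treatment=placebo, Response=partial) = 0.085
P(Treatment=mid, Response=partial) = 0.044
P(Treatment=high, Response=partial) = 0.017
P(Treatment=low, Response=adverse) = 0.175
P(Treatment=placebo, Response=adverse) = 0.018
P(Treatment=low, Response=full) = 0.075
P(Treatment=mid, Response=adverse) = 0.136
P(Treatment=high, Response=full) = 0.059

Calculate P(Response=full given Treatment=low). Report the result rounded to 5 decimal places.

P(Treatment=low) = 0.170 + 0.075 + 0.175 = 0.420.
P(Response=full | Treatment=low) = 0.075/0.420 = 0.17857.

0.17857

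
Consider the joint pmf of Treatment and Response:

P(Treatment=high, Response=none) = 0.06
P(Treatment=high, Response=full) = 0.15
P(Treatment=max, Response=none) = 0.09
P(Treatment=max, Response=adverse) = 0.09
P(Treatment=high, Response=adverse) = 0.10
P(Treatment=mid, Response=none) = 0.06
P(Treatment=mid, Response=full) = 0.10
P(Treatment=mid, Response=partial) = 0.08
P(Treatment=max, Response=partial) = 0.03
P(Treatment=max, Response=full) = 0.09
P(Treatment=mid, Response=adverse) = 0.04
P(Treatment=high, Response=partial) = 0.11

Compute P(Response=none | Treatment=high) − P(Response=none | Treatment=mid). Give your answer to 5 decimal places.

P(Treatment=high) = 0.06 + 0.11 + 0.15 + 0.10 = 0.42; P(Response=none | Treatment=high) = 0.06/0.42 = 0.142857.
P(Treatment=mid) = 0.06 + 0.08 + 0.10 + 0.04 = 0.28; P(Response=none | Treatment=mid) = 0.06/0.28 = 0.214286.
Difference = -0.07143.

-0.07143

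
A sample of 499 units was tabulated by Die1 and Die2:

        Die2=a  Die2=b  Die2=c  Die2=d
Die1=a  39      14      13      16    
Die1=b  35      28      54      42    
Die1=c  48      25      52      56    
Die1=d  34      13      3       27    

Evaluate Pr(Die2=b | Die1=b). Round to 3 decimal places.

Total with Die1=b: 35 + 28 + 54 + 42 = 159.
P(Die2=b | Die1=b) = 28/159 = 0.176.

0.176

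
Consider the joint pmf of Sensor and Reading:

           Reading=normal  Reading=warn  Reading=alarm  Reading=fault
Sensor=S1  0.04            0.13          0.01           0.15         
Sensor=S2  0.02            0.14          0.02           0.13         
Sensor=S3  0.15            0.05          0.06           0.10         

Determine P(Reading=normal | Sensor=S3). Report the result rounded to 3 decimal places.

P(Sensor=S3) = 0.15 + 0.05 + 0.06 + 0.10 = 0.36.
P(Reading=normal | Sensor=S3) = 0.15/0.36 = 0.417.

0.417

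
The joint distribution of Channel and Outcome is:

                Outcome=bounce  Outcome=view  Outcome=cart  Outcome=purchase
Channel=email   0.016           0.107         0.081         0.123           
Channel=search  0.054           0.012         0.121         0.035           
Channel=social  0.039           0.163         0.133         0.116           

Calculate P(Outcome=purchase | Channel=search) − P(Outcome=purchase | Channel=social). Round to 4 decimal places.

P(Channel=search) = 0.054 + 0.012 + 0.121 + 0.035 = 0.222; P(Outcome=purchase | Channel=search) = 0.035/0.222 = 0.15766.
P(Channel=social) = 0.039 + 0.163 + 0.133 + 0.116 = 0.451; P(Outcome=purchase | Channel=social) = 0.116/0.451 = 0.25721.
Difference = -0.0995.

-0.0995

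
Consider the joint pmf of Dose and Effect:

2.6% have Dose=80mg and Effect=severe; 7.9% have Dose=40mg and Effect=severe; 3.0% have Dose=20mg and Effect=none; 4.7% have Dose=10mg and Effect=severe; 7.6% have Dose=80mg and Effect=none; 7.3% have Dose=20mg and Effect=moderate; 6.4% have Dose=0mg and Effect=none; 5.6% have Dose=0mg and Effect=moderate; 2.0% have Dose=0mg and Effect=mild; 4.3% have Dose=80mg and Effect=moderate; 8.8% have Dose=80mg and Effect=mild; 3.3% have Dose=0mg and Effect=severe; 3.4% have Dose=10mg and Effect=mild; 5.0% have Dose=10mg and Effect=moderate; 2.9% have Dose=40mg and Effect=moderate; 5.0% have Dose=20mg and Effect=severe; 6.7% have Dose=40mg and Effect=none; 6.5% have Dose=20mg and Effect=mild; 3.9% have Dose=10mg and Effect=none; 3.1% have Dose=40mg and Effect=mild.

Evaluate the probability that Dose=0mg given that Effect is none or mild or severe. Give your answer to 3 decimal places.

P(Effect=none) = 0.064 + 0.039 + 0.030 + 0.067 + 0.076 = 0.276.
P(Effect=mild) = 0.020 + 0.034 + 0.065 + 0.031 + 0.088 = 0.238.
P(Effect=severe) = 0.033 + 0.047 + 0.050 + 0.079 + 0.026 = 0.235.
P(Effect ∈ {none, mild, severe}) = 0.276 + 0.238 + 0.235 = 0.749; P(Dose=0mg, Effect ∈ {none, mild, severe}) = 0.064 + 0.020 + 0.033 = 0.117.
P(Dose=0mg | Effect ∈ {none, mild, severe}) = 0.117/0.749 = 0.156.

0.156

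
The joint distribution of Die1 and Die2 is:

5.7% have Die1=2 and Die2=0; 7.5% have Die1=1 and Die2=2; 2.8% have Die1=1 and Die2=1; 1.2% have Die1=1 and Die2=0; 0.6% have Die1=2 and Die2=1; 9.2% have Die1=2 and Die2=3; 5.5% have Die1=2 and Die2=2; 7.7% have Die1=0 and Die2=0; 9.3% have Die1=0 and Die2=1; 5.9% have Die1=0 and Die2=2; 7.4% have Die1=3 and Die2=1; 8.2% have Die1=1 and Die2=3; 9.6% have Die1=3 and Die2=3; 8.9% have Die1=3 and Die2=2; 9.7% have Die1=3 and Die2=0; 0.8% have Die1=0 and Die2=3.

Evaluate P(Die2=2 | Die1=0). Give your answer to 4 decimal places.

P(Die1=0) = 0.077 + 0.093 + 0.059 + 0.008 = 0.237.
P(Die2=2 | Die1=0) = 0.059/0.237 = 0.2489.

0.2489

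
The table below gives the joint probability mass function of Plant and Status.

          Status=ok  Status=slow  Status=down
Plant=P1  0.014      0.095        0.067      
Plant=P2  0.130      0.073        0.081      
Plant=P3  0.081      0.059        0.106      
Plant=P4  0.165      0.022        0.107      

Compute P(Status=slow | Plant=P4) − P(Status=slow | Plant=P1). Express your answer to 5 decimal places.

P(Plant=P4) = 0.165 + 0.022 + 0.107 = 0.294; P(Status=slow | Plant=P4) = 0.022/0.294 = 0.074830.
P(Plant=P1) = 0.014 + 0.095 + 0.067 = 0.176; P(Status=slow | Plant=P1) = 0.095/0.176 = 0.539773.
Difference = -0.46494.

-0.46494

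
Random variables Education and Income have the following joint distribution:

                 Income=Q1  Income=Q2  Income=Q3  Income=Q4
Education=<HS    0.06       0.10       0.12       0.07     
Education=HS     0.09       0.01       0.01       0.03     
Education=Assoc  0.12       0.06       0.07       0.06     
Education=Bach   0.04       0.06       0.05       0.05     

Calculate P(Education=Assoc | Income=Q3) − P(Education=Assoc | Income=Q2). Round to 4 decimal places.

0.0191

P(Income=Q3) = 0.12 + 0.01 + 0.07 + 0.05 = 0.25; P(Education=Assoc | Income=Q3) = 0.07/0.25 = 0.28000.
P(Income=Q2) = 0.10 + 0.01 + 0.06 + 0.06 = 0.23; P(Education=Assoc | Income=Q2) = 0.06/0.23 = 0.26087.
Difference = 0.0191.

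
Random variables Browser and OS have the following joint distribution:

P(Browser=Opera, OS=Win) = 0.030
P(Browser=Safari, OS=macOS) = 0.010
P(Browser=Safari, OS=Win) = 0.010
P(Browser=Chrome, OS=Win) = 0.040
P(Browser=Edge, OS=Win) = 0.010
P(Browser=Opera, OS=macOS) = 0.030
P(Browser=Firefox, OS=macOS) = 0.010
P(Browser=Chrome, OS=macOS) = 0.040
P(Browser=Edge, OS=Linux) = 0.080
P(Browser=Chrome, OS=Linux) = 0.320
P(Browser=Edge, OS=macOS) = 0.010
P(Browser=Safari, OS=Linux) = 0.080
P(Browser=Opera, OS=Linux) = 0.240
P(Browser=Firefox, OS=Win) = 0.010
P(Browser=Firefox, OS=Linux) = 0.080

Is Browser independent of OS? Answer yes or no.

yes

Every cell satisfies P(Browser,OS) = P(Browser)·P(OS). For instance P(Browser=Safari) = 0.100, P(OS=Linux) = 0.800, and 0.100×0.800 = 0.080 matches the joint entry. So Browser and OS are independent.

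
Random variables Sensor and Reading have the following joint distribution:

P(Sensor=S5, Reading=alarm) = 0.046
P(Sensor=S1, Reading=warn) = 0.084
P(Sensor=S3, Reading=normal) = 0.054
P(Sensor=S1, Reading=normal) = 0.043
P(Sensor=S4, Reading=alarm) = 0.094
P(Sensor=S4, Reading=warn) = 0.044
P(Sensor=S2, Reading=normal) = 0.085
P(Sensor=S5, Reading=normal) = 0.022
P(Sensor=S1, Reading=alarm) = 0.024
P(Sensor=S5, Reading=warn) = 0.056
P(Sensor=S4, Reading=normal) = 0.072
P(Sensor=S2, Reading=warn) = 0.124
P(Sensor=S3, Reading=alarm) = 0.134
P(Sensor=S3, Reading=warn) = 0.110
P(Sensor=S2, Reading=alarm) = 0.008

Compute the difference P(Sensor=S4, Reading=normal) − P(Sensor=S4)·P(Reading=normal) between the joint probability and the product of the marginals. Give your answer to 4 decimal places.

P(Sensor=S4) = 0.072 + 0.044 + 0.094 = 0.210.
P(Reading=normal) = 0.043 + 0.085 + 0.054 + 0.072 + 0.022 = 0.276.
P(Sensor=S4, Reading=normal) − P(Sensor=S4)P(Reading=normal) = 0.072 − 0.210×0.276 = 0.0140.

0.0140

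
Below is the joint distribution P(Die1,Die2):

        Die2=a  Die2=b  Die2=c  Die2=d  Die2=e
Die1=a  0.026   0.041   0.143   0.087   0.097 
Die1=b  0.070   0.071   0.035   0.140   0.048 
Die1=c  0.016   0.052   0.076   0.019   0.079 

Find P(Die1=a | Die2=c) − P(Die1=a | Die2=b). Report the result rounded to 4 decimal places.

0.3130

P(Die2=c) = 0.143 + 0.035 + 0.076 = 0.254; P(Die1=a | Die2=c) = 0.143/0.254 = 0.56299.
P(Die2=b) = 0.041 + 0.071 + 0.052 = 0.164; P(Die1=a | Die2=b) = 0.041/0.164 = 0.25000.
Difference = 0.3130.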